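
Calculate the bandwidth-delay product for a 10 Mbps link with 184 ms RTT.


BDP = bandwidth * RTT
= 10 Mbps * 184 ms
= 10 * 1e6 * 184 / 1000 bits
= 1840000 bits
= 230000 bytes
= 224.6094 KB
BDP = 1840000 bits (230000 bytes)


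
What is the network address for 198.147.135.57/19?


IP:   11000110.10010011.10000111.00111001
Mask: 11111111.11111111.11100000.00000000
AND operation:
Net:  11000110.10010011.10000000.00000000
Network: 198.147.128.0/19


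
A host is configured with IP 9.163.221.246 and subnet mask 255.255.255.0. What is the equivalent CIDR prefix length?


Binary: 11111111.11111111.11111111.00000000
Count leading 1s
Prefix: /24


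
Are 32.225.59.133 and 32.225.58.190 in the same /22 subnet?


Mask: 255.255.252.0
32.225.59.133 AND mask = 32.225.56.0
32.225.58.190 AND mask = 32.225.56.0
Yes, same subnet (32.225.56.0)


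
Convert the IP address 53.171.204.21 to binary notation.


53 = 00110101
171 = 10101011
204 = 11001100
21 = 00010101
Binary: 00110101.10101011.11001100.00010101


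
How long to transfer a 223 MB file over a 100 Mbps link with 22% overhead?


Effective throughput = 100 * (1 - 22/100) = 78 Mbps
File size in Mb = 223 * 8 = 1784 Mb
Time = 1784 / 78
Time = 22.8718 seconds


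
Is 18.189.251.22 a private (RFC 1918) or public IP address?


RFC 1918 private ranges:
  10.0.0.0/8 (10.0.0.0 - 10.255.255.255)
  172.16.0.0/12 (172.16.0.0 - 172.31.255.255)
  192.168.0.0/16 (192.168.0.0 - 192.168.255.255)
Public (not in any RFC 1918 range)


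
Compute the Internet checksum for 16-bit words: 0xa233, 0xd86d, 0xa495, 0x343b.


Sum all words (with carry folding):
+ 0xa233 = 0xa233
+ 0xd86d = 0x7aa1
+ 0xa495 = 0x1f37
+ 0x343b = 0x5372
One's complement: ~0x5372
Checksum = 0xac8d


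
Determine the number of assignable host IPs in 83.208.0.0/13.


Host bits = 32 - 13 = 19
Total addresses = 2^19 = 524288
Usable = total - 2 (network and broadcast)
Usable hosts: 524286


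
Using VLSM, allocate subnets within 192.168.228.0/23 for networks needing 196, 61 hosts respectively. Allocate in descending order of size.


196 hosts -> /24 (254 usable): 192.168.228.0/24
61 hosts -> /26 (62 usable): 192.168.229.0/26
Allocation: 192.168.228.0/24 (196 hosts, 254 usable); 192.168.229.0/26 (61 hosts, 62 usable)


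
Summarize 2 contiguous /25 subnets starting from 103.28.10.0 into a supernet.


Original prefix: /25
Number of subnets: 2 = 2^1
New prefix = 25 - 1 = 24
Supernet: 103.28.10.0/24


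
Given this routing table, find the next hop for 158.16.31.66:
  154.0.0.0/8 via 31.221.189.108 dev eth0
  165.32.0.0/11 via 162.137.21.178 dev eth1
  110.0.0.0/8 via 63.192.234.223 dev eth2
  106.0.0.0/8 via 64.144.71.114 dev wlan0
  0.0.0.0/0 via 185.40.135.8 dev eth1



Longest prefix match for 158.16.31.66:
  /8 154.0.0.0: no
  /11 165.32.0.0: no
  /8 110.0.0.0: no
  /8 106.0.0.0: no
  /0 0.0.0.0: MATCH
Selected: next-hop 185.40.135.8 via eth1 (matched /0)


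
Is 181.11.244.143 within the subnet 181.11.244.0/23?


Subnet network: 181.11.244.0
Test IP AND mask: 181.11.244.0
Yes, 181.11.244.143 is in 181.11.244.0/23


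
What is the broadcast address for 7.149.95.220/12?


Network: 7.144.0.0/12
Host bits = 20
Set all host bits to 1:
Broadcast: 7.159.255.255


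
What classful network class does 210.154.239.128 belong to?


First octet: 210
Binary: 11010010
110xxxxx -> Class C (192-223)
Class C, default mask 255.255.255.0 (/24)


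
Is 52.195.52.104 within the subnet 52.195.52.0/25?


Subnet network: 52.195.52.0
Test IP AND mask: 52.195.52.0
Yes, 52.195.52.104 is in 52.195.52.0/25


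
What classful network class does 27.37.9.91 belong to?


First octet: 27
Binary: 00011011
0xxxxxxx -> Class A (1-126)
Class A, default mask 255.0.0.0 (/8)


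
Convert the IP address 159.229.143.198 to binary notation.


159 = 10011111
229 = 11100101
143 = 10001111
198 = 11000110
Binary: 10011111.11100101.10001111.11000110


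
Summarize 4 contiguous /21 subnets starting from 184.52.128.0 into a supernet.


Original prefix: /21
Number of subnets: 4 = 2^2
New prefix = 21 - 2 = 19
Supernet: 184.52.128.0/19


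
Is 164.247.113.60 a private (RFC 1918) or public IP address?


RFC 1918 private ranges:
  10.0.0.0/8 (10.0.0.0 - 10.255.255.255)
  172.16.0.0/12 (172.16.0.0 - 172.31.255.255)
  192.168.0.0/16 (192.168.0.0 - 192.168.255.255)
Public (not in any RFC 1918 range)


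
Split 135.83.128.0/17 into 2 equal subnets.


New prefix = 17 + 1 = 18
Each subnet has 16384 addresses
  135.83.128.0/18
  135.83.192.0/18
Subnets: 135.83.128.0/18, 135.83.192.0/18


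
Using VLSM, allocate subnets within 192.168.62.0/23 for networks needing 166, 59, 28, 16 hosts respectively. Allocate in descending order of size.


166 hosts -> /24 (254 usable): 192.168.62.0/24
59 hosts -> /26 (62 usable): 192.168.63.0/26
28 hosts -> /27 (30 usable): 192.168.63.64/27
16 hosts -> /27 (30 usable): 192.168.63.96/27
Allocation: 192.168.62.0/24 (166 hosts, 254 usable); 192.168.63.0/26 (59 hosts, 62 usable); 192.168.63.64/27 (28 hosts, 30 usable); 192.168.63.96/27 (16 hosts, 30 usable)


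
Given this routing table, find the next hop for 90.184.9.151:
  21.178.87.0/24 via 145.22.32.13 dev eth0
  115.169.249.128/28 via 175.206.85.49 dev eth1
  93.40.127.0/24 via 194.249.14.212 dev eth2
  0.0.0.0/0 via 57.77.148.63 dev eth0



Longest prefix match for 90.184.9.151:
  /24 21.178.87.0: no
  /28 115.169.249.128: no
  /24 93.40.127.0: no
  /0 0.0.0.0: MATCH
Selected: next-hop 57.77.148.63 via eth0 (matched /0)


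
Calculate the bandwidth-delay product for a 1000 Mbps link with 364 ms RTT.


BDP = bandwidth * RTT
= 1000 Mbps * 364 ms
= 1000 * 1e6 * 364 / 1000 bits
= 364000000 bits
= 45500000 bytes
= 44433.5938 KB
BDP = 364000000 bits (45500000 bytes)


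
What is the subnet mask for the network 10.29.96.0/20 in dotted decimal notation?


/20 means 20 network bits, 12 host bits
Binary: 11111111111111111111000000000000
Mask: 255.255.240.0


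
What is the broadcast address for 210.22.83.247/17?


Network: 210.22.0.0/17
Host bits = 15
Set all host bits to 1:
Broadcast: 210.22.127.255


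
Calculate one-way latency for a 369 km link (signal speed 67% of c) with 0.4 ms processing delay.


Speed = 0.67 * 3e5 km/s = 201000 km/s
Propagation delay = 369 / 201000 = 0.0018 s = 1.8358 ms
Processing delay = 0.4 ms
Total one-way latency = 2.2358 ms


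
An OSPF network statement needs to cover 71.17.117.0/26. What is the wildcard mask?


Subnet mask: 255.255.255.192
Wildcard = 255.255.255.255 - subnet mask
255 - 255 = 0
255 - 255 = 0
255 - 255 = 0
255 - 192 = 63
Wildcard: 0.0.0.63


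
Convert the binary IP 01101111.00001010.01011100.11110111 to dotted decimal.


01101111 = 111
00001010 = 10
01011100 = 92
11110111 = 247
IP: 111.10.92.247


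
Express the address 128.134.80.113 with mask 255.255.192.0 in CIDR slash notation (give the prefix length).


Binary: 11111111.11111111.11000000.00000000
Count leading 1s
Prefix: /18


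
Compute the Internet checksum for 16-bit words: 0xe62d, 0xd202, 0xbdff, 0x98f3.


Sum all words (with carry folding):
+ 0xe62d = 0xe62d
+ 0xd202 = 0xb830
+ 0xbdff = 0x7630
+ 0x98f3 = 0x0f24
One's complement: ~0x0f24
Checksum = 0xf0db


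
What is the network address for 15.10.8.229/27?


IP:   00001111.00001010.00001000.11100101
Mask: 11111111.11111111.11111111.11100000
AND operation:
Net:  00001111.00001010.00001000.11100000
Network: 15.10.8.224/27


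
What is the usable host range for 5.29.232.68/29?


Network: 5.29.232.64
Broadcast: 5.29.232.71
First usable = network + 1
Last usable = broadcast - 1
Range: 5.29.232.65 to 5.29.232.70


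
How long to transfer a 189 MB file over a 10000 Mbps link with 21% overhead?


Effective throughput = 10000 * (1 - 21/100) = 7900 Mbps
File size in Mb = 189 * 8 = 1512 Mb
Time = 1512 / 7900
Time = 0.1914 seconds


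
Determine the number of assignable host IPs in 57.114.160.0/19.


Host bits = 32 - 19 = 13
Total addresses = 2^13 = 8192
Usable = total - 2 (network and broadcast)
Usable hosts: 8190


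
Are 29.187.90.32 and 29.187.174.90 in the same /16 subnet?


Mask: 255.255.0.0
29.187.90.32 AND mask = 29.187.0.0
29.187.174.90 AND mask = 29.187.0.0
Yes, same subnet (29.187.0.0)


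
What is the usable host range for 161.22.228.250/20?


Network: 161.22.224.0
Broadcast: 161.22.239.255
First usable = network + 1
Last usable = broadcast - 1
Range: 161.22.224.1 to 161.22.239.254


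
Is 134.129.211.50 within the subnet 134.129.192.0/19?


Subnet network: 134.129.192.0
Test IP AND mask: 134.129.192.0
Yes, 134.129.211.50 is in 134.129.192.0/19


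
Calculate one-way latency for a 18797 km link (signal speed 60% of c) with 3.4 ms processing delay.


Speed = 0.6 * 3e5 km/s = 180000 km/s
Propagation delay = 18797 / 180000 = 0.1044 s = 104.4278 ms
Processing delay = 3.4 ms
Total one-way latency = 107.8278 ms


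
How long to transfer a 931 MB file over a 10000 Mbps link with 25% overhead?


Effective throughput = 10000 * (1 - 25/100) = 7500 Mbps
File size in Mb = 931 * 8 = 7448 Mb
Time = 7448 / 7500
Time = 0.9931 seconds


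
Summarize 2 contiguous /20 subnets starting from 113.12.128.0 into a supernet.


Original prefix: /20
Number of subnets: 2 = 2^1
New prefix = 20 - 1 = 19
Supernet: 113.12.128.0/19


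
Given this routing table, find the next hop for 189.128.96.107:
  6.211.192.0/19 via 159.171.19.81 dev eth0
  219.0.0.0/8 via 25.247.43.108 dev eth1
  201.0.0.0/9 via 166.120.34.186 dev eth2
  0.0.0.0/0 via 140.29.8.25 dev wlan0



Longest prefix match for 189.128.96.107:
  /19 6.211.192.0: no
  /8 219.0.0.0: no
  /9 201.0.0.0: no
  /0 0.0.0.0: MATCH
Selected: next-hop 140.29.8.25 via wlan0 (matched /0)


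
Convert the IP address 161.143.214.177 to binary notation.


161 = 10100001
143 = 10001111
214 = 11010110
177 = 10110001
Binary: 10100001.10001111.11010110.10110001


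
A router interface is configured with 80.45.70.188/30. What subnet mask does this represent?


/30 means 30 network bits, 2 host bits
Binary: 11111111111111111111111111111100
Mask: 255.255.255.252


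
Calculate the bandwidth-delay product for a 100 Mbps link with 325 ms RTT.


BDP = bandwidth * RTT
= 100 Mbps * 325 ms
= 100 * 1e6 * 325 / 1000 bits
= 32500000 bits
= 4062500 bytes
= 3967.2852 KB
BDP = 32500000 bits (4062500 bytes)


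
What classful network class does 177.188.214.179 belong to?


First octet: 177
Binary: 10110001
10xxxxxx -> Class B (128-191)
Class B, default mask 255.255.0.0 (/16)


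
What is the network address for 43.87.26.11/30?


IP:   00101011.01010111.00011010.00001011
Mask: 11111111.11111111.11111111.11111100
AND operation:
Net:  00101011.01010111.00011010.00001000
Network: 43.87.26.8/30


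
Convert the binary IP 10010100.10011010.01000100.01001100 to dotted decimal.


10010100 = 148
10011010 = 154
01000100 = 68
01001100 = 76
IP: 148.154.68.76


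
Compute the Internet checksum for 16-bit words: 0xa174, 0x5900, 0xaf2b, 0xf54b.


Sum all words (with carry folding):
+ 0xa174 = 0xa174
+ 0x5900 = 0xfa74
+ 0xaf2b = 0xa9a0
+ 0xf54b = 0x9eec
One's complement: ~0x9eec
Checksum = 0x6113


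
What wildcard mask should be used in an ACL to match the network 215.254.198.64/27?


Subnet mask: 255.255.255.224
Wildcard = 255.255.255.255 - subnet mask
255 - 255 = 0
255 - 255 = 0
255 - 255 = 0
255 - 224 = 31
Wildcard: 0.0.0.31


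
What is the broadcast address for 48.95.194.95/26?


Network: 48.95.194.64/26
Host bits = 6
Set all host bits to 1:
Broadcast: 48.95.194.127


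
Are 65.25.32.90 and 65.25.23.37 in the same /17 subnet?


Mask: 255.255.128.0
65.25.32.90 AND mask = 65.25.0.0
65.25.23.37 AND mask = 65.25.0.0
Yes, same subnet (65.25.0.0)


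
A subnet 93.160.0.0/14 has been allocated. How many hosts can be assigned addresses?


Host bits = 32 - 14 = 18
Total addresses = 2^18 = 262144
Usable = total - 2 (network and broadcast)
Usable hosts: 262142


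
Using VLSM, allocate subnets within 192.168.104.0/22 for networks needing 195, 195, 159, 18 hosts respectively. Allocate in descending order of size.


195 hosts -> /24 (254 usable): 192.168.104.0/24
195 hosts -> /24 (254 usable): 192.168.105.0/24
159 hosts -> /24 (254 usable): 192.168.106.0/24
18 hosts -> /27 (30 usable): 192.168.107.0/27
Allocation: 192.168.104.0/24 (195 hosts, 254 usable); 192.168.105.0/24 (195 hosts, 254 usable); 192.168.106.0/24 (159 hosts, 254 usable); 192.168.107.0/27 (18 hosts, 30 usable)


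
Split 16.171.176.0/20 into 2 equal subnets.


New prefix = 20 + 1 = 21
Each subnet has 2048 addresses
  16.171.176.0/21
  16.171.184.0/21
Subnets: 16.171.176.0/21, 16.171.184.0/21


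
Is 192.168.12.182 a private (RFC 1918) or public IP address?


RFC 1918 private ranges:
  10.0.0.0/8 (10.0.0.0 - 10.255.255.255)
  172.16.0.0/12 (172.16.0.0 - 172.31.255.255)
  192.168.0.0/16 (192.168.0.0 - 192.168.255.255)
Private (in 192.168.0.0/16)


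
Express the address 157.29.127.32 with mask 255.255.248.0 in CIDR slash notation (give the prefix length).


Binary: 11111111.11111111.11111000.00000000
Count leading 1s
Prefix: /21


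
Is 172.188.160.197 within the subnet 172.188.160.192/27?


Subnet network: 172.188.160.192
Test IP AND mask: 172.188.160.192
Yes, 172.188.160.197 is in 172.188.160.192/27


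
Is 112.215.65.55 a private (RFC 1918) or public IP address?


RFC 1918 private ranges:
  10.0.0.0/8 (10.0.0.0 - 10.255.255.255)
  172.16.0.0/12 (172.16.0.0 - 172.31.255.255)
  192.168.0.0/16 (192.168.0.0 - 192.168.255.255)
Public (not in any RFC 1918 range)


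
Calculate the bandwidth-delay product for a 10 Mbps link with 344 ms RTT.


BDP = bandwidth * RTT
= 10 Mbps * 344 ms
= 10 * 1e6 * 344 / 1000 bits
= 3440000 bits
= 430000 bytes
= 419.9219 KB
BDP = 3440000 bits (430000 bytes)


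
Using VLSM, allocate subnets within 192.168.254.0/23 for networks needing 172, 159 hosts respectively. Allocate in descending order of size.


172 hosts -> /24 (254 usable): 192.168.254.0/24
159 hosts -> /24 (254 usable): 192.168.255.0/24
Allocation: 192.168.254.0/24 (172 hosts, 254 usable); 192.168.255.0/24 (159 hosts, 254 usable)


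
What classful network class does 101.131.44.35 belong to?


First octet: 101
Binary: 01100101
0xxxxxxx -> Class A (1-126)
Class A, default mask 255.0.0.0 (/8)


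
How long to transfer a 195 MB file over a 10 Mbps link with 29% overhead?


Effective throughput = 10 * (1 - 29/100) = 7.1 Mbps
File size in Mb = 195 * 8 = 1560 Mb
Time = 1560 / 7.1
Time = 219.7183 seconds


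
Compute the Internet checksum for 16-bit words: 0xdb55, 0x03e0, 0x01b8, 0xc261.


Sum all words (with carry folding):
+ 0xdb55 = 0xdb55
+ 0x03e0 = 0xdf35
+ 0x01b8 = 0xe0ed
+ 0xc261 = 0xa34f
One's complement: ~0xa34f
Checksum = 0x5cb0


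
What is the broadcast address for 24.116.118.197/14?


Network: 24.116.0.0/14
Host bits = 18
Set all host bits to 1:
Broadcast: 24.119.255.255


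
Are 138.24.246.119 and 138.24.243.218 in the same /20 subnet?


Mask: 255.255.240.0
138.24.246.119 AND mask = 138.24.240.0
138.24.243.218 AND mask = 138.24.240.0
Yes, same subnet (138.24.240.0)


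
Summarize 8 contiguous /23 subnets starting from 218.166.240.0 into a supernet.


Original prefix: /23
Number of subnets: 8 = 2^3
New prefix = 23 - 3 = 20
Supernet: 218.166.240.0/20


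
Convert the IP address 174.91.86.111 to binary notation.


174 = 10101110
91 = 01011011
86 = 01010110
111 = 01101111
Binary: 10101110.01011011.01010110.01101111


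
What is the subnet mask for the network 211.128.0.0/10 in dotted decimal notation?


/10 means 10 network bits, 22 host bits
Binary: 11111111110000000000000000000000
Mask: 255.192.0.0


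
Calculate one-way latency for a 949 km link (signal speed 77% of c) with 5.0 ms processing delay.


Speed = 0.77 * 3e5 km/s = 231000 km/s
Propagation delay = 949 / 231000 = 0.0041 s = 4.1082 ms
Processing delay = 5.0 ms
Total one-way latency = 9.1082 ms


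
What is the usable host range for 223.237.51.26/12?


Network: 223.224.0.0
Broadcast: 223.239.255.255
First usable = network + 1
Last usable = broadcast - 1
Range: 223.224.0.1 to 223.239.255.254


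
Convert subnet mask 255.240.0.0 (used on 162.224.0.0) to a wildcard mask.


Subnet mask: 255.240.0.0
Wildcard = 255.255.255.255 - subnet mask
255 - 255 = 0
255 - 240 = 15
255 - 0 = 255
255 - 0 = 255
Wildcard: 0.15.255.255


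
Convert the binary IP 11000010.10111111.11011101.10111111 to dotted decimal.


11000010 = 194
10111111 = 191
11011101 = 221
10111111 = 191
IP: 194.191.221.191


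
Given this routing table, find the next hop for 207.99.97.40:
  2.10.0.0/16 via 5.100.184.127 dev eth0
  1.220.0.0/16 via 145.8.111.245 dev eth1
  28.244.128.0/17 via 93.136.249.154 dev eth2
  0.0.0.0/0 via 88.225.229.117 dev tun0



Longest prefix match for 207.99.97.40:
  /16 2.10.0.0: no
  /16 1.220.0.0: no
  /17 28.244.128.0: no
  /0 0.0.0.0: MATCH
Selected: next-hop 88.225.229.117 via tun0 (matched /0)


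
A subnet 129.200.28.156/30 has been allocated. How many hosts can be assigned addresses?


Host bits = 32 - 30 = 2
Total addresses = 2^2 = 4
Usable = total - 2 (network and broadcast)
Usable hosts: 2


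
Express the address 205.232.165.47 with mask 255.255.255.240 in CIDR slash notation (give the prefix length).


Binary: 11111111.11111111.11111111.11110000
Count leading 1s
Prefix: /28


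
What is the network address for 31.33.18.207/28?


IP:   00011111.00100001.00010010.11001111
Mask: 11111111.11111111.11111111.11110000
AND operation:
Net:  00011111.00100001.00010010.11000000
Network: 31.33.18.192/28


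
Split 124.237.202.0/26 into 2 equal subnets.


New prefix = 26 + 1 = 27
Each subnet has 32 addresses
  124.237.202.0/27
  124.237.202.32/27
Subnets: 124.237.202.0/27, 124.237.202.32/27


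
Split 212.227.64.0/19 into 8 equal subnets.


New prefix = 19 + 3 = 22
Each subnet has 1024 addresses
  212.227.64.0/22
  212.227.68.0/22
  212.227.72.0/22
  212.227.76.0/22
  212.227.80.0/22
  212.227.84.0/22
  212.227.88.0/22
  212.227.92.0/22
Subnets: 212.227.64.0/22, 212.227.68.0/22, 212.227.72.0/22, 212.227.76.0/22, 212.227.80.0/22, 212.227.84.0/22, 212.227.88.0/22, 212.227.92.0/22


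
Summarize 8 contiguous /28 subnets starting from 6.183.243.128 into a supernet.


Original prefix: /28
Number of subnets: 8 = 2^3
New prefix = 28 - 3 = 25
Supernet: 6.183.243.128/25


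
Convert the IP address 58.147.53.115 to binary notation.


58 = 00111010
147 = 10010011
53 = 00110101
115 = 01110011
Binary: 00111010.10010011.00110101.01110011


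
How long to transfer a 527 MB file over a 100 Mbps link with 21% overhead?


Effective throughput = 100 * (1 - 21/100) = 79 Mbps
File size in Mb = 527 * 8 = 4216 Mb
Time = 4216 / 79
Time = 53.3671 seconds


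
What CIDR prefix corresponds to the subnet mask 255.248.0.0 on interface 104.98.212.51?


Binary: 11111111.11111000.00000000.00000000
Count leading 1s
Prefix: /13


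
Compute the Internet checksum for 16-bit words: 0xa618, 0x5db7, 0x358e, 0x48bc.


Sum all words (with carry folding):
+ 0xa618 = 0xa618
+ 0x5db7 = 0x03d0
+ 0x358e = 0x395e
+ 0x48bc = 0x821a
One's complement: ~0x821a
Checksum = 0x7de5


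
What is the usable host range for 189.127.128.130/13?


Network: 189.120.0.0
Broadcast: 189.127.255.255
First usable = network + 1
Last usable = broadcast - 1
Range: 189.120.0.1 to 189.127.255.254


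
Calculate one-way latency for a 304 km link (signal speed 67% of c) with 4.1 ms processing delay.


Speed = 0.67 * 3e5 km/s = 201000 km/s
Propagation delay = 304 / 201000 = 0.0015 s = 1.5124 ms
Processing delay = 4.1 ms
Total one-way latency = 5.6124 ms


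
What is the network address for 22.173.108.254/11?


IP:   00010110.10101101.01101100.11111110
Mask: 11111111.11100000.00000000.00000000
AND operation:
Net:  00010110.10100000.00000000.00000000
Network: 22.160.0.0/11


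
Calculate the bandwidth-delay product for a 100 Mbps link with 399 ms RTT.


BDP = bandwidth * RTT
= 100 Mbps * 399 ms
= 100 * 1e6 * 399 / 1000 bits
= 39900000 bits
= 4987500 bytes
= 4870.6055 KB
BDP = 39900000 bits (4987500 bytes)


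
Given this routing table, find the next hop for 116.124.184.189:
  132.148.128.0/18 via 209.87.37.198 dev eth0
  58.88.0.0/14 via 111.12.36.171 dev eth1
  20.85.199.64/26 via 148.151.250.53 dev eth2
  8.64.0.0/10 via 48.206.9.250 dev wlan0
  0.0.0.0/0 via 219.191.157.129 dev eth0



Longest prefix match for 116.124.184.189:
  /18 132.148.128.0: no
  /14 58.88.0.0: no
  /26 20.85.199.64: no
  /10 8.64.0.0: no
  /0 0.0.0.0: MATCH
Selected: next-hop 219.191.157.129 via eth0 (matched /0)


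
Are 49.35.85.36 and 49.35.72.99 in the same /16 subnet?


Mask: 255.255.0.0
49.35.85.36 AND mask = 49.35.0.0
49.35.72.99 AND mask = 49.35.0.0
Yes, same subnet (49.35.0.0)


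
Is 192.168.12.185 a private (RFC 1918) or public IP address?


RFC 1918 private ranges:
  10.0.0.0/8 (10.0.0.0 - 10.255.255.255)
  172.16.0.0/12 (172.16.0.0 - 172.31.255.255)
  192.168.0.0/16 (192.168.0.0 - 192.168.255.255)
Private (in 192.168.0.0/16)


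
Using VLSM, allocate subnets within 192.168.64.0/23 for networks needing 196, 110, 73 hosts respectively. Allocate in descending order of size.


196 hosts -> /24 (254 usable): 192.168.64.0/24
110 hosts -> /25 (126 usable): 192.168.65.0/25
73 hosts -> /25 (126 usable): 192.168.65.128/25
Allocation: 192.168.64.0/24 (196 hosts, 254 usable); 192.168.65.0/25 (110 hosts, 126 usable); 192.168.65.128/25 (73 hosts, 126 usable)


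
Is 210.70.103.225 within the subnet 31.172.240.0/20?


Subnet network: 31.172.240.0
Test IP AND mask: 210.70.96.0
No, 210.70.103.225 is not in 31.172.240.0/20


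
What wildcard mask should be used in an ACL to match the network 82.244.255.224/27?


Subnet mask: 255.255.255.224
Wildcard = 255.255.255.255 - subnet mask
255 - 255 = 0
255 - 255 = 0
255 - 255 = 0
255 - 224 = 31
Wildcard: 0.0.0.31


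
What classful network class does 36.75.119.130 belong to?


First octet: 36
Binary: 00100100
0xxxxxxx -> Class A (1-126)
Class A, default mask 255.0.0.0 (/8)


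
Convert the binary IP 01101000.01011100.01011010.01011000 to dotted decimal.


01101000 = 104
01011100 = 92
01011010 = 90
01011000 = 88
IP: 104.92.90.88


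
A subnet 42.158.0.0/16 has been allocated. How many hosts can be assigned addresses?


Host bits = 32 - 16 = 16
Total addresses = 2^16 = 65536
Usable = total - 2 (network and broadcast)
Usable hosts: 65534


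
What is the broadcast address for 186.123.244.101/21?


Network: 186.123.240.0/21
Host bits = 11
Set all host bits to 1:
Broadcast: 186.123.247.255


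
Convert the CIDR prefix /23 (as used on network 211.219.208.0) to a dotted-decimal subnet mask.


/23 means 23 network bits, 9 host bits
Binary: 11111111111111111111111000000000
Mask: 255.255.254.0


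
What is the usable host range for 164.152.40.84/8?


Network: 164.0.0.0
Broadcast: 164.255.255.255
First usable = network + 1
Last usable = broadcast - 1
Range: 164.0.0.1 to 164.255.255.254


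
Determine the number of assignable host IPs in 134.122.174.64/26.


Host bits = 32 - 26 = 6
Total addresses = 2^6 = 64
Usable = total - 2 (network and broadcast)
Usable hosts: 62


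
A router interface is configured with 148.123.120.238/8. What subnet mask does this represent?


/8 means 8 network bits, 24 host bits
Binary: 11111111000000000000000000000000
Mask: 255.0.0.0


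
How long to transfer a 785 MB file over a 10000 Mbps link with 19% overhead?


Effective throughput = 10000 * (1 - 19/100) = 8100.0 Mbps
File size in Mb = 785 * 8 = 6280 Mb
Time = 6280 / 8100.0
Time = 0.7753 seconds


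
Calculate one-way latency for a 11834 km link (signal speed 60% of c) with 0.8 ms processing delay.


Speed = 0.6 * 3e5 km/s = 180000 km/s
Propagation delay = 11834 / 180000 = 0.0657 s = 65.7444 ms
Processing delay = 0.8 ms
Total one-way latency = 66.5444 ms


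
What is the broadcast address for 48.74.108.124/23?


Network: 48.74.108.0/23
Host bits = 9
Set all host bits to 1:
Broadcast: 48.74.109.255


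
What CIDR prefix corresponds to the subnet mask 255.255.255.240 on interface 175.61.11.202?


Binary: 11111111.11111111.11111111.11110000
Count leading 1s
Prefix: /28


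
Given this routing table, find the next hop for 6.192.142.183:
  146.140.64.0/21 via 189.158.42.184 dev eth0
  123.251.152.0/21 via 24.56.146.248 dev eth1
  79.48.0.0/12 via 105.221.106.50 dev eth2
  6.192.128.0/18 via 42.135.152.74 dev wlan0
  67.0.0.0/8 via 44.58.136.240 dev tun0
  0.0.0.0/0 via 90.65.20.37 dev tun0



Longest prefix match for 6.192.142.183:
  /21 146.140.64.0: no
  /21 123.251.152.0: no
  /12 79.48.0.0: no
  /18 6.192.128.0: MATCH
  /8 67.0.0.0: no
  /0 0.0.0.0: MATCH
Selected: next-hop 42.135.152.74 via wlan0 (matched /18)


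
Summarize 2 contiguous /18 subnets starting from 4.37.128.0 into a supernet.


Original prefix: /18
Number of subnets: 2 = 2^1
New prefix = 18 - 1 = 17
Supernet: 4.37.128.0/17


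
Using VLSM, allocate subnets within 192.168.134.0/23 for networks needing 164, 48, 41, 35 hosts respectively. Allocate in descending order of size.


164 hosts -> /24 (254 usable): 192.168.134.0/24
48 hosts -> /26 (62 usable): 192.168.135.0/26
41 hosts -> /26 (62 usable): 192.168.135.64/26
35 hosts -> /26 (62 usable): 192.168.135.128/26
Allocation: 192.168.134.0/24 (164 hosts, 254 usable); 192.168.135.0/26 (48 hosts, 62 usable); 192.168.135.64/26 (41 hosts, 62 usable); 192.168.135.128/26 (35 hosts, 62 usable)


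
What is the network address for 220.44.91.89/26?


IP:   11011100.00101100.01011011.01011001
Mask: 11111111.11111111.11111111.11000000
AND operation:
Net:  11011100.00101100.01011011.01000000
Network: 220.44.91.64/26


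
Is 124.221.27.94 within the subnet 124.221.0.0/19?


Subnet network: 124.221.0.0
Test IP AND mask: 124.221.0.0
Yes, 124.221.27.94 is in 124.221.0.0/19


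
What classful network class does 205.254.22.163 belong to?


First octet: 205
Binary: 11001101
110xxxxx -> Class C (192-223)
Class C, default mask 255.255.255.0 (/24)


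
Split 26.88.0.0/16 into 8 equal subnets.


New prefix = 16 + 3 = 19
Each subnet has 8192 addresses
  26.88.0.0/19
  26.88.32.0/19
  26.88.64.0/19
  26.88.96.0/19
  26.88.128.0/19
  26.88.160.0/19
  26.88.192.0/19
  26.88.224.0/19
Subnets: 26.88.0.0/19, 26.88.32.0/19, 26.88.64.0/19, 26.88.96.0/19, 26.88.128.0/19, 26.88.160.0/19, 26.88.192.0/19, 26.88.224.0/19


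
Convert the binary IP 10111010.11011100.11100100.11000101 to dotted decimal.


10111010 = 186
11011100 = 220
11100100 = 228
11000101 = 197
IP: 186.220.228.197


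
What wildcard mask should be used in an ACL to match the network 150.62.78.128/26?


Subnet mask: 255.255.255.192
Wildcard = 255.255.255.255 - subnet mask
255 - 255 = 0
255 - 255 = 0
255 - 255 = 0
255 - 192 = 63
Wildcard: 0.0.0.63


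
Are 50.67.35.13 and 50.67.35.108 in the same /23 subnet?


Mask: 255.255.254.0
50.67.35.13 AND mask = 50.67.34.0
50.67.35.108 AND mask = 50.67.34.0
Yes, same subnet (50.67.34.0)


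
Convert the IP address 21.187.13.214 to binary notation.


21 = 00010101
187 = 10111011
13 = 00001101
214 = 11010110
Binary: 00010101.10111011.00001101.11010110


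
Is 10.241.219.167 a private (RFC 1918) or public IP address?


RFC 1918 private ranges:
  10.0.0.0/8 (10.0.0.0 - 10.255.255.255)
  172.16.0.0/12 (172.16.0.0 - 172.31.255.255)
  192.168.0.0/16 (192.168.0.0 - 192.168.255.255)
Private (in 10.0.0.0/8)


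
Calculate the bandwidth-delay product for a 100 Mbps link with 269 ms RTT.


BDP = bandwidth * RTT
= 100 Mbps * 269 ms
= 100 * 1e6 * 269 / 1000 bits
= 26900000 bits
= 3362500 bytes
= 3283.6914 KB
BDP = 26900000 bits (3362500 bytes)


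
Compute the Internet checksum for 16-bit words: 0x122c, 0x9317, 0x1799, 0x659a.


Sum all words (with carry folding):
+ 0x122c = 0x122c
+ 0x9317 = 0xa543
+ 0x1799 = 0xbcdc
+ 0x659a = 0x2277
One's complement: ~0x2277
Checksum = 0xdd88


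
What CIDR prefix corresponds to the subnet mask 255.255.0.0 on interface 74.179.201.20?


Binary: 11111111.11111111.00000000.00000000
Count leading 1s
Prefix: /16


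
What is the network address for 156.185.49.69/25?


IP:   10011100.10111001.00110001.01000101
Mask: 11111111.11111111.11111111.10000000
AND operation:
Net:  10011100.10111001.00110001.00000000
Network: 156.185.49.0/25


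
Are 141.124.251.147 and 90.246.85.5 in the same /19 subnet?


Mask: 255.255.224.0
141.124.251.147 AND mask = 141.124.224.0
90.246.85.5 AND mask = 90.246.64.0
No, different subnets (141.124.224.0 vs 90.246.64.0)


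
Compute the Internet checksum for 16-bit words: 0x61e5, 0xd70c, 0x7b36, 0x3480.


Sum all words (with carry folding):
+ 0x61e5 = 0x61e5
+ 0xd70c = 0x38f2
+ 0x7b36 = 0xb428
+ 0x3480 = 0xe8a8
One's complement: ~0xe8a8
Checksum = 0x1757


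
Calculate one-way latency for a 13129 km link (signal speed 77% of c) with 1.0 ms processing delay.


Speed = 0.77 * 3e5 km/s = 231000 km/s
Propagation delay = 13129 / 231000 = 0.0568 s = 56.8355 ms
Processing delay = 1.0 ms
Total one-way latency = 57.8355 ms


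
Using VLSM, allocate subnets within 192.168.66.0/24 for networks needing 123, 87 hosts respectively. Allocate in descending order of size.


123 hosts -> /25 (126 usable): 192.168.66.0/25
87 hosts -> /25 (126 usable): 192.168.66.128/25
Allocation: 192.168.66.0/25 (123 hosts, 126 usable); 192.168.66.128/25 (87 hosts, 126 usable)


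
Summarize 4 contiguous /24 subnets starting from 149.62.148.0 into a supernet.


Original prefix: /24
Number of subnets: 4 = 2^2
New prefix = 24 - 2 = 22
Supernet: 149.62.148.0/22


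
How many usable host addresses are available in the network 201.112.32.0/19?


Host bits = 32 - 19 = 13
Total addresses = 2^13 = 8192
Usable = total - 2 (network and broadcast)
Usable hosts: 8190


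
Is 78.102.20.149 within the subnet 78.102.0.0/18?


Subnet network: 78.102.0.0
Test IP AND mask: 78.102.0.0
Yes, 78.102.20.149 is in 78.102.0.0/18


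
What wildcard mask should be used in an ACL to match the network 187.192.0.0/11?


Subnet mask: 255.224.0.0
Wildcard = 255.255.255.255 - subnet mask
255 - 255 = 0
255 - 224 = 31
255 - 0 = 255
255 - 0 = 255
Wildcard: 0.31.255.255


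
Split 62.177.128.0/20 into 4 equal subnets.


New prefix = 20 + 2 = 22
Each subnet has 1024 addresses
  62.177.128.0/22
  62.177.132.0/22
  62.177.136.0/22
  62.177.140.0/22
Subnets: 62.177.128.0/22, 62.177.132.0/22, 62.177.136.0/22, 62.177.140.0/22


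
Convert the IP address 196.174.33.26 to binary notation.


196 = 11000100
174 = 10101110
33 = 00100001
26 = 00011010
Binary: 11000100.10101110.00100001.00011010


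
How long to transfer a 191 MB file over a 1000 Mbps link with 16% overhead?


Effective throughput = 1000 * (1 - 16/100) = 840 Mbps
File size in Mb = 191 * 8 = 1528 Mb
Time = 1528 / 840
Time = 1.819 seconds


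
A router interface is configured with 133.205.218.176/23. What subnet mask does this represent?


/23 means 23 network bits, 9 host bits
Binary: 11111111111111111111111000000000
Mask: 255.255.254.0


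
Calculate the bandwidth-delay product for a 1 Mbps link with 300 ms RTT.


BDP = bandwidth * RTT
= 1 Mbps * 300 ms
= 1 * 1e6 * 300 / 1000 bits
= 300000 bits
= 37500 bytes
= 36.6211 KB
BDP = 300000 bits (37500 bytes)


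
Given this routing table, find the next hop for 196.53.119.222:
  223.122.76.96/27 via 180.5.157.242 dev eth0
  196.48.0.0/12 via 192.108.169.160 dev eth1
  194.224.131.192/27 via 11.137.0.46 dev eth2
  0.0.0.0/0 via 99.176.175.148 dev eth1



Longest prefix match for 196.53.119.222:
  /27 223.122.76.96: no
  /12 196.48.0.0: MATCH
  /27 194.224.131.192: no
  /0 0.0.0.0: MATCH
Selected: next-hop 192.108.169.160 via eth1 (matched /12)


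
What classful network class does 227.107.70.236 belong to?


First octet: 227
Binary: 11100011
1110xxxx -> Class D (224-239)
Class D (multicast), default mask N/A


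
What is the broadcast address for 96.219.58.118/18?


Network: 96.219.0.0/18
Host bits = 14
Set all host bits to 1:
Broadcast: 96.219.63.255


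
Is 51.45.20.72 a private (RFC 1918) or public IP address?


RFC 1918 private ranges:
  10.0.0.0/8 (10.0.0.0 - 10.255.255.255)
  172.16.0.0/12 (172.16.0.0 - 172.31.255.255)
  192.168.0.0/16 (192.168.0.0 - 192.168.255.255)
Public (not in any RFC 1918 range)


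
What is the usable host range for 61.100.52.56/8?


Network: 61.0.0.0
Broadcast: 61.255.255.255
First usable = network + 1
Last usable = broadcast - 1
Range: 61.0.0.1 to 61.255.255.254


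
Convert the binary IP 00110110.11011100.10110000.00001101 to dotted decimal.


00110110 = 54
11011100 = 220
10110000 = 176
00001101 = 13
IP: 54.220.176.13


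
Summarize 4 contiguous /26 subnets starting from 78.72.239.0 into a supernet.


Original prefix: /26
Number of subnets: 4 = 2^2
New prefix = 26 - 2 = 24
Supernet: 78.72.239.0/24


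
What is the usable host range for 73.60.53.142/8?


Network: 73.0.0.0
Broadcast: 73.255.255.255
First usable = network + 1
Last usable = broadcast - 1
Range: 73.0.0.1 to 73.255.255.254


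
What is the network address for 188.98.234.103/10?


IP:   10111100.01100010.11101010.01100111
Mask: 11111111.11000000.00000000.00000000
AND operation:
Net:  10111100.01000000.00000000.00000000
Network: 188.64.0.0/10


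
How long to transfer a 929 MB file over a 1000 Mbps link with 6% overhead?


Effective throughput = 1000 * (1 - 6/100) = 940 Mbps
File size in Mb = 929 * 8 = 7432 Mb
Time = 7432 / 940
Time = 7.9064 seconds


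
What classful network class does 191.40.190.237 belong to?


First octet: 191
Binary: 10111111
10xxxxxx -> Class B (128-191)
Class B, default mask 255.255.0.0 (/16)


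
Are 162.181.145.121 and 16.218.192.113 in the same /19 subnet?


Mask: 255.255.224.0
162.181.145.121 AND mask = 162.181.128.0
16.218.192.113 AND mask = 16.218.192.0
No, different subnets (162.181.128.0 vs 16.218.192.0)


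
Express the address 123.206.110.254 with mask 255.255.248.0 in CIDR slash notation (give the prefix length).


Binary: 11111111.11111111.11111000.00000000
Count leading 1s
Prefix: /21


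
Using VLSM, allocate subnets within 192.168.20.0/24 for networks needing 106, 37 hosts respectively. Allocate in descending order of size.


106 hosts -> /25 (126 usable): 192.168.20.0/25
37 hosts -> /26 (62 usable): 192.168.20.128/26
Allocation: 192.168.20.0/25 (106 hosts, 126 usable); 192.168.20.128/26 (37 hosts, 62 usable)


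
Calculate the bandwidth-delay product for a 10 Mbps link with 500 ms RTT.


BDP = bandwidth * RTT
= 10 Mbps * 500 ms
= 10 * 1e6 * 500 / 1000 bits
= 5000000 bits
= 625000 bytes
= 610.3516 KB
BDP = 5000000 bits (625000 bytes)


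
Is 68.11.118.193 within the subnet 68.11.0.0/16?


Subnet network: 68.11.0.0
Test IP AND mask: 68.11.0.0
Yes, 68.11.118.193 is in 68.11.0.0/16


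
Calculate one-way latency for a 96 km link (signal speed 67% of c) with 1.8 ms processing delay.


Speed = 0.67 * 3e5 km/s = 201000 km/s
Propagation delay = 96 / 201000 = 0.0005 s = 0.4776 ms
Processing delay = 1.8 ms
Total one-way latency = 2.2776 ms


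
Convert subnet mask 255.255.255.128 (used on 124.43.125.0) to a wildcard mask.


Subnet mask: 255.255.255.128
Wildcard = 255.255.255.255 - subnet mask
255 - 255 = 0
255 - 255 = 0
255 - 255 = 0
255 - 128 = 127
Wildcard: 0.0.0.127


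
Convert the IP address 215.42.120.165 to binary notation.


215 = 11010111
42 = 00101010
120 = 01111000
165 = 10100101
Binary: 11010111.00101010.01111000.10100101


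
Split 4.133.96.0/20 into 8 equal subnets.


New prefix = 20 + 3 = 23
Each subnet has 512 addresses
  4.133.96.0/23
  4.133.98.0/23
  4.133.100.0/23
  4.133.102.0/23
  4.133.104.0/23
  4.133.106.0/23
  4.133.108.0/23
  4.133.110.0/23
Subnets: 4.133.96.0/23, 4.133.98.0/23, 4.133.100.0/23, 4.133.102.0/23, 4.133.104.0/23, 4.133.106.0/23, 4.133.108.0/23, 4.133.110.0/23


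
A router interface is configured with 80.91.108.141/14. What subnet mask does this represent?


/14 means 14 network bits, 18 host bits
Binary: 11111111111111000000000000000000
Mask: 255.252.0.0


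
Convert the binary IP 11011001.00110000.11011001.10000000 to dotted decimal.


11011001 = 217
00110000 = 48
11011001 = 217
10000000 = 128
IP: 217.48.217.128


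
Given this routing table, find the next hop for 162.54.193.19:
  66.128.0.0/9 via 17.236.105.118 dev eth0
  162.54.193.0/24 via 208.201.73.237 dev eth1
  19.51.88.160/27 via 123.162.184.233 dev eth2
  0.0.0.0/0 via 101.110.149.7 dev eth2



Longest prefix match for 162.54.193.19:
  /9 66.128.0.0: no
  /24 162.54.193.0: MATCH
  /27 19.51.88.160: no
  /0 0.0.0.0: MATCH
Selected: next-hop 208.201.73.237 via eth1 (matched /24)


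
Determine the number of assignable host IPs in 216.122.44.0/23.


Host bits = 32 - 23 = 9
Total addresses = 2^9 = 512
Usable = total - 2 (network and broadcast)
Usable hosts: 510


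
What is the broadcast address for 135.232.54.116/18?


Network: 135.232.0.0/18
Host bits = 14
Set all host bits to 1:
Broadcast: 135.232.63.255


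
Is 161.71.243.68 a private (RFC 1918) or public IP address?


RFC 1918 private ranges:
  10.0.0.0/8 (10.0.0.0 - 10.255.255.255)
  172.16.0.0/12 (172.16.0.0 - 172.31.255.255)
  192.168.0.0/16 (192.168.0.0 - 192.168.255.255)
Public (not in any RFC 1918 range)


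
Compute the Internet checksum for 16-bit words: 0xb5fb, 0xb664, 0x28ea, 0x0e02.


Sum all words (with carry folding):
+ 0xb5fb = 0xb5fb
+ 0xb664 = 0x6c60
+ 0x28ea = 0x954a
+ 0x0e02 = 0xa34c
One's complement: ~0xa34c
Checksum = 0x5cb3


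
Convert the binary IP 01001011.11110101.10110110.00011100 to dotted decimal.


01001011 = 75
11110101 = 245
10110110 = 182
00011100 = 28
IP: 75.245.182.28


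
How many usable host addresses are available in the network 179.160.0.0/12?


Host bits = 32 - 12 = 20
Total addresses = 2^20 = 1048576
Usable = total - 2 (network and broadcast)
Usable hosts: 1048574


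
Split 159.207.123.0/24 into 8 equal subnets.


New prefix = 24 + 3 = 27
Each subnet has 32 addresses
  159.207.123.0/27
  159.207.123.32/27
  159.207.123.64/27
  159.207.123.96/27
  159.207.123.128/27
  159.207.123.160/27
  159.207.123.192/27
  159.207.123.224/27
Subnets: 159.207.123.0/27, 159.207.123.32/27, 159.207.123.64/27, 159.207.123.96/27, 159.207.123.128/27, 159.207.123.160/27, 159.207.123.192/27, 159.207.123.224/27


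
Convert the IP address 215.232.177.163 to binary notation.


215 = 11010111
232 = 11101000
177 = 10110001
163 = 10100011
Binary: 11010111.11101000.10110001.10100011


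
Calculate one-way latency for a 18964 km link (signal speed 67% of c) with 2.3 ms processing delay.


Speed = 0.67 * 3e5 km/s = 201000 km/s
Propagation delay = 18964 / 201000 = 0.0943 s = 94.3483 ms
Processing delay = 2.3 ms
Total one-way latency = 96.6483 ms


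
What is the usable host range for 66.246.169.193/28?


Network: 66.246.169.192
Broadcast: 66.246.169.207
First usable = network + 1
Last usable = broadcast - 1
Range: 66.246.169.193 to 66.246.169.206


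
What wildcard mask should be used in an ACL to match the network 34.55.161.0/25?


Subnet mask: 255.255.255.128
Wildcard = 255.255.255.255 - subnet mask
255 - 255 = 0
255 - 255 = 0
255 - 255 = 0
255 - 128 = 127
Wildcard: 0.0.0.127


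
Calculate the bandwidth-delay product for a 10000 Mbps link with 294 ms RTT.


BDP = bandwidth * RTT
= 10000 Mbps * 294 ms
= 10000 * 1e6 * 294 / 1000 bits
= 2940000000 bits
= 367500000 bytes
= 358886.7188 KB
BDP = 2940000000 bits (367500000 bytes)


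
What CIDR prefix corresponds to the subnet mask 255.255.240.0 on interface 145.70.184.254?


Binary: 11111111.11111111.11110000.00000000
Count leading 1s
Prefix: /20
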